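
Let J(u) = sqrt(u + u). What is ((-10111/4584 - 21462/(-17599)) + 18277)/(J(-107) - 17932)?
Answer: -6609716251932533/6485304295588452 - 1474395773351*I*sqrt(214)/25941217182353808 ≈ -1.0192 - 0.00083144*I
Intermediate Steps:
J(u) = sqrt(2)*sqrt(u) (J(u) = sqrt(2*u) = sqrt(2)*sqrt(u))
((-10111/4584 - 21462/(-17599)) + 18277)/(J(-107) - 17932) = ((-10111/4584 - 21462/(-17599)) + 18277)/(sqrt(2)*sqrt(-107) - 17932) = ((-10111*1/4584 - 21462*(-1/17599)) + 18277)/(sqrt(2)*(I*sqrt(107)) - 17932) = ((-10111/4584 + 21462/17599) + 18277)/(I*sqrt(214) - 17932) = (-79561681/80673816 + 18277)/(-17932 + I*sqrt(214)) = 1474395773351/(80673816*(-17932 + I*sqrt(214)))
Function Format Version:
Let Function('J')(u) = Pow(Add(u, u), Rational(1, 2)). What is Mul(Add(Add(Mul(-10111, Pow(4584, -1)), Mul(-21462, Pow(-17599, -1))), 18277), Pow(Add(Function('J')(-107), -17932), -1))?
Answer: Add(Rational(-6609716251932533, 6485304295588452), Mul(Rational(-1474395773351, 25941217182353808), I, Pow(214, Rational(1, 2)))) ≈ Add(-1.0192, Mul(-0.00083144, I))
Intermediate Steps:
Function('J')(u) = Mul(Pow(2, Rational(1, 2)), Pow(u, Rational(1, 2))) (Function('J')(u) = Pow(Mul(2, u), Rational(1, 2)) = Mul(Pow(2, Rational(1, 2)), Pow(u, Rational(1, 2))))
Mul(Add(Add(Mul(-10111, Pow(4584, -1)), Mul(-21462, Pow(-17599, -1))), 18277), Pow(Add(Function('J')(-107), -17932), -1)) = Mul(Add(Add(Mul(-10111, Pow(4584, -1)), Mul(-21462, Pow(-17599, -1))), 18277), Pow(Add(Mul(Pow(2, Rational(1, 2)), Pow(-107, Rational(1, 2))), -17932), -1)) = Mul(Add(Add(Mul(-10111, Rational(1, 4584)), Mul(-21462, Rational(-1, 17599))), 18277), Pow(Add(Mul(Pow(2, Rational(1, 2)), Mul(I, Pow(107, Rational(1, 2)))), -17932), -1)) = Mul(Add(Add(Rational(-10111, 4584), Rational(21462, 17599)), 18277), Pow(Add(Mul(I, Pow(214, Rational(1, 2))), -17932), -1)) = Mul(Add(Rational(-79561681, 80673816), 18277), Pow(Add(-17932, Mul(I, Pow(214, Rational(1, 2)))), -1)) = Mul(Rational(1474395773351, 80673816), Pow(Add(-17932, Mul(I, Pow(214, Rational(1, 2)))), -1))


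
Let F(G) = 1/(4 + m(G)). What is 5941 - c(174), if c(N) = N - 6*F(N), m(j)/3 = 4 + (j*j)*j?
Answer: 45571087751/7902044 ≈ 5767.0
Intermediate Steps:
m(j) = 12 + 3*j**3 (m(j) = 3*(4 + (j*j)*j) = 3*(4 + j**2*j) = 3*(4 + j**3) = 12 + 3*j**3)
F(G) = 1/(16 + 3*G**3) (F(G) = 1/(4 + (12 + 3*G**3)) = 1/(16 + 3*G**3))
c(N) = N - 6/(16 + 3*N**3)
5941 - c(174) = 5941 - (-6 + 174*(16 + 3*174**3))/(16 + 3*174**3) = 5941 - (-6 + 174*(16 + 3*5268024))/(16 + 3*5268024) = 5941 - (-6 + 174*(16 + 15804072))/(16 + 15804072) = 5941 - (-6 + 174*15804088)/15804088 = 5941 - (-6 + 2749911312)/15804088 = 5941 - 2749911306/15804088 = 5941 - 1*1374955653/7902044 = 5941 - 1374955653/7902044 = 45571087751/7902044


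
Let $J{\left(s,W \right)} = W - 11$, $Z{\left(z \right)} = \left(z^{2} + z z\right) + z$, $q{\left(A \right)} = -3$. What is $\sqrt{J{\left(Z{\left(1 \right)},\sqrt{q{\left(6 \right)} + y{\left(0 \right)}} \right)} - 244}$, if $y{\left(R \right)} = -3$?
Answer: $\sqrt{-255 + i \sqrt{6}} \approx 0.0767 + 15.969 i$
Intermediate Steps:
$Z{\left(z \right)} = z + 2 z^{2}$ ($Z{\left(z \right)} = \left(z^{2} + z^{2}\right) + z = 2 z^{2} + z = z + 2 z^{2}$)
$J{\left(s,W \right)} = -11 + W$ ($J{\left(s,W \right)} = W - 11 = -11 + W$)
$\sqrt{J{\left(Z{\left(1 \right)},\sqrt{q{\left(6 \right)} + y{\left(0 \right)}} \right)} - 244} = \sqrt{\left(-11 + \sqrt{-3 - 3}\right) - 244} = \sqrt{\left(-11 + \sqrt{-6}\right) - 244} = \sqrt{\left(-11 + i \sqrt{6}\right) - 244} = \sqrt{-255 + i \sqrt{6}}$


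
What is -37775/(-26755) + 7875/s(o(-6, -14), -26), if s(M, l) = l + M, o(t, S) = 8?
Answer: -4667015/10702 ≈ -436.09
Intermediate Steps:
s(M, l) = M + l
-37775/(-26755) + 7875/s(o(-6, -14), -26) = -37775/(-26755) + 7875/(8 - 26) = -37775*(-1/26755) + 7875/(-18) = 7555/5351 + 7875*(-1/18) = 7555/5351 - 875/2 = -4667015/10702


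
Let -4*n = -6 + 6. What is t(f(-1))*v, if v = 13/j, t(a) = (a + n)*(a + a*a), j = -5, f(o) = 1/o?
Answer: 0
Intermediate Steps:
n = 0 (n = -(-6 + 6)/4 = -1/4*0 = 0)
t(a) = a*(a + a**2) (t(a) = (a + 0)*(a + a*a) = a*(a + a**2))
v = -13/5 (v = 13/(-5) = 13*(-1/5) = -13/5 ≈ -2.6000)
t(f(-1))*v = ((1/(-1))**2*(1 + 1/(-1)))*(-13/5) = ((-1)**2*(1 - 1))*(-13/5) = (1*0)*(-13/5) = 0*(-13/5) = 0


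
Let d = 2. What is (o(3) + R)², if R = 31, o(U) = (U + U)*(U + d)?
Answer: 3721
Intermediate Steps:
o(U) = 2*U*(2 + U) (o(U) = (U + U)*(U + 2) = (2*U)*(2 + U) = 2*U*(2 + U))
(o(3) + R)² = (2*3*(2 + 3) + 31)² = (2*3*5 + 31)² = (30 + 31)² = 61² = 3721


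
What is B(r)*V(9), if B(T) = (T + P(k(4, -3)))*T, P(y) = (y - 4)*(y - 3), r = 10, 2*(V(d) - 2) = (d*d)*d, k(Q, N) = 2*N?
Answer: 366500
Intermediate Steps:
V(d) = 2 + d³/2 (V(d) = 2 + ((d*d)*d)/2 = 2 + (d²*d)/2 = 2 + d³/2)
P(y) = (-4 + y)*(-3 + y)
B(T) = T*(90 + T) (B(T) = (T + (12 + (2*(-3))² - 14*(-3)))*T = (T + (12 + (-6)² - 7*(-6)))*T = (T + (12 + 36 + 42))*T = (T + 90)*T = (90 + T)*T = T*(90 + T))
B(r)*V(9) = (10*(90 + 10))*(2 + (½)*9³) = (10*100)*(2 + (½)*729) = 1000*(2 + 729/2) = 1000*(733/2) = 366500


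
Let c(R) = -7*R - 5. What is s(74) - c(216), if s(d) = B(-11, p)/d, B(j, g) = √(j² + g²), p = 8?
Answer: 1517 + √185/74 ≈ 1517.2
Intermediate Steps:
c(R) = -5 - 7*R
B(j, g) = √(g² + j²)
s(d) = √185/d (s(d) = √(8² + (-11)²)/d = √(64 + 121)/d = √185/d)
s(74) - c(216) = √185/74 - (-5 - 7*216) = √185*(1/74) - (-5 - 1512) = √185/74 - 1*(-1517) = √185/74 + 1517 = 1517 + √185/74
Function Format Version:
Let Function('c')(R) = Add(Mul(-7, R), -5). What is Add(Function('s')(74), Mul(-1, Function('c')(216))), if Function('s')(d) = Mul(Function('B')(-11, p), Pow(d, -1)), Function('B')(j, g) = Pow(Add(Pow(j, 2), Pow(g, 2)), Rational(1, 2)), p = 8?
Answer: Add(1517, Mul(Rational(1, 74), Pow(185, Rational(1, 2)))) ≈ 1517.2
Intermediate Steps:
Function('c')(R) = Add(-5, Mul(-7, R))
Function('B')(j, g) = Pow(Add(Pow(g, 2), Pow(j, 2)), Rational(1, 2))
Function('s')(d) = Mul(Pow(185, Rational(1, 2)), Pow(d, -1)) (Function('s')(d) = Mul(Pow(Add(Pow(8, 2), Pow(-11, 2)), Rational(1, 2)), Pow(d, -1)) = Mul(Pow(Add(64, 121), Rational(1, 2)), Pow(d, -1)) = Mul(Pow(185, Rational(1, 2)), Pow(d, -1)))
Add(Function('s')(74), Mul(-1, Function('c')(216))) = Add(Mul(Pow(185, Rational(1, 2)), Pow(74, -1)), Mul(-1, Add(-5, Mul(-7, 216)))) = Add(Mul(Pow(185, Rational(1, 2)), Rational(1, 74)), Mul(-1, Add(-5, -1512))) = Add(Mul(Rational(1, 74), Pow(185, Rational(1, 2))), Mul(-1, -1517)) = Add(Mul(Rational(1, 74), Pow(185, Rational(1, 2))), 1517) = Add(1517, Mul(Rational(1, 74), Pow(185, Rational(1, 2))))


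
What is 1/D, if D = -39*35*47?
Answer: -1/64155 ≈ -1.5587e-5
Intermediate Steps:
D = -64155 (D = -1365*47 = -64155)
1/D = 1/(-64155) = -1/64155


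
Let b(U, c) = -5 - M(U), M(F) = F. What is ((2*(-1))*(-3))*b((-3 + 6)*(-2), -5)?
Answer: 6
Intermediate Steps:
b(U, c) = -5 - U
((2*(-1))*(-3))*b((-3 + 6)*(-2), -5) = ((2*(-1))*(-3))*(-5 - (-3 + 6)*(-2)) = (-2*(-3))*(-5 - 3*(-2)) = 6*(-5 - 1*(-6)) = 6*(-5 + 6) = 6*1 = 6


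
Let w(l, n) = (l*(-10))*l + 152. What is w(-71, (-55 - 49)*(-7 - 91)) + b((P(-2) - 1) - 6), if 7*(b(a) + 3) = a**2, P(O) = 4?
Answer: -351818/7 ≈ -50260.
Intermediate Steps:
b(a) = -3 + a**2/7
w(l, n) = 152 - 10*l**2 (w(l, n) = (-10*l)*l + 152 = -10*l**2 + 152 = 152 - 10*l**2)
w(-71, (-55 - 49)*(-7 - 91)) + b((P(-2) - 1) - 6) = (152 - 10*(-71)**2) + (-3 + ((4 - 1) - 6)**2/7) = (152 - 10*5041) + (-3 + (3 - 6)**2/7) = (152 - 50410) + (-3 + (1/7)*(-3)**2) = -50258 + (-3 + (1/7)*9) = -50258 + (-3 + 9/7) = -50258 - 12/7 = -351818/7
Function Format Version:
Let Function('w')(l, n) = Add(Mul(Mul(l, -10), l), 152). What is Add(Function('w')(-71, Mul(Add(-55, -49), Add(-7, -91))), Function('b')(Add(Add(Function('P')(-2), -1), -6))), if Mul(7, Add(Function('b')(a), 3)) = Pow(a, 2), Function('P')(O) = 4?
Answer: Rational(-351818, 7) ≈ -50260.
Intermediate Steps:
Function('b')(a) = Add(-3, Mul(Rational(1, 7), Pow(a, 2)))
Function('w')(l, n) = Add(152, Mul(-10, Pow(l, 2))) (Function('w')(l, n) = Add(Mul(Mul(-10, l), l), 152) = Add(Mul(-10, Pow(l, 2)), 152) = Add(152, Mul(-10, Pow(l, 2))))
Add(Function('w')(-71, Mul(Add(-55, -49), Add(-7, -91))), Function('b')(Add(Add(Function('P')(-2), -1), -6))) = Add(Add(152, Mul(-10, Pow(-71, 2))), Add(-3, Mul(Rational(1, 7), Pow(Add(Add(4, -1), -6), 2)))) = Add(Add(152, Mul(-10, 5041)), Add(-3, Mul(Rational(1, 7), Pow(Add(3, -6), 2)))) = Add(Add(152, -50410), Add(-3, Mul(Rational(1, 7), Pow(-3, 2)))) = Add(-50258, Add(-3, Mul(Rational(1, 7), 9))) = Add(-50258, Add(-3, Rational(9, 7))) = Add(-50258, Rational(-12, 7)) = Rational(-351818, 7)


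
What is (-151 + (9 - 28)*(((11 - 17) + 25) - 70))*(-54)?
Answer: -44172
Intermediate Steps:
(-151 + (9 - 28)*(((11 - 17) + 25) - 70))*(-54) = (-151 - 19*((-6 + 25) - 70))*(-54) = (-151 - 19*(19 - 70))*(-54) = (-151 - 19*(-51))*(-54) = (-151 + 969)*(-54) = 818*(-54) = -44172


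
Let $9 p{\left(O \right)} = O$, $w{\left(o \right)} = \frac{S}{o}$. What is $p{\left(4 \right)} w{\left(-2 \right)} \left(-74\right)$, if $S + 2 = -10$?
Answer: $- \frac{592}{3} \approx -197.33$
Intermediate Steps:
$S = -12$ ($S = -2 - 10 = -12$)
$w{\left(o \right)} = - \frac{12}{o}$
$p{\left(O \right)} = \frac{O}{9}$
$p{\left(4 \right)} w{\left(-2 \right)} \left(-74\right) = \frac{1}{9} \cdot 4 \left(- \frac{12}{-2}\right) \left(-74\right) = \frac{4 \left(\left(-12\right) \left(- \frac{1}{2}\right)\right)}{9} \left(-74\right) = \frac{4}{9} \cdot 6 \left(-74\right) = \frac{8}{3} \left(-74\right) = - \frac{592}{3}$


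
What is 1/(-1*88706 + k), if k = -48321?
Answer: -1/137027 ≈ -7.2978e-6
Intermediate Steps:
1/(-1*88706 + k) = 1/(-1*88706 - 48321) = 1/(-88706 - 48321) = 1/(-137027) = -1/137027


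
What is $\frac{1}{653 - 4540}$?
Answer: $- \frac{1}{3887} \approx -0.00025727$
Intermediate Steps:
$\frac{1}{653 - 4540} = \frac{1}{-3887} = - \frac{1}{3887}$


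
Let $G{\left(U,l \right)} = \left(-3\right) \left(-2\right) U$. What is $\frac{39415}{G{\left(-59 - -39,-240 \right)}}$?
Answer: $- \frac{7883}{24} \approx -328.46$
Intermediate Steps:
$G{\left(U,l \right)} = 6 U$
$\frac{39415}{G{\left(-59 - -39,-240 \right)}} = \frac{39415}{6 \left(-59 - -39\right)} = \frac{39415}{6 \left(-59 + 39\right)} = \frac{39415}{6 \left(-20\right)} = \frac{39415}{-120} = 39415 \left(- \frac{1}{120}\right) = - \frac{7883}{24}$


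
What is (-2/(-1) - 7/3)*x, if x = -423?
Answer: 141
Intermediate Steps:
(-2/(-1) - 7/3)*x = (-2/(-1) - 7/3)*(-423) = (-2*(-1) - 7*⅓)*(-423) = (2 - 7/3)*(-423) = -⅓*(-423) = 141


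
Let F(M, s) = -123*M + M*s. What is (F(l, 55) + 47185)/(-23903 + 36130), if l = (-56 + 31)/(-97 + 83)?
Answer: 329445/85589 ≈ 3.8492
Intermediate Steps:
l = 25/14 (l = -25/(-14) = -25*(-1/14) = 25/14 ≈ 1.7857)
(F(l, 55) + 47185)/(-23903 + 36130) = (25*(-123 + 55)/14 + 47185)/(-23903 + 36130) = ((25/14)*(-68) + 47185)/12227 = (-850/7 + 47185)*(1/12227) = (329445/7)*(1/12227) = 329445/85589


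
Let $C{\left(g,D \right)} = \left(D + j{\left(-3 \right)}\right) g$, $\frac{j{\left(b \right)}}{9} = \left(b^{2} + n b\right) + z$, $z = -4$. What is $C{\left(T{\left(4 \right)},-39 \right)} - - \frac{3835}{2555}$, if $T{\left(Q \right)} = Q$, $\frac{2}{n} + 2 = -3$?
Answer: $\frac{175531}{2555} \approx 68.701$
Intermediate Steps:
$n = - \frac{2}{5}$ ($n = \frac{2}{-2 - 3} = \frac{2}{-5} = 2 \left(- \frac{1}{5}\right) = - \frac{2}{5} \approx -0.4$)
$j{\left(b \right)} = -36 + 9 b^{2} - \frac{18 b}{5}$ ($j{\left(b \right)} = 9 \left(\left(b^{2} - \frac{2 b}{5}\right) - 4\right) = 9 \left(-4 + b^{2} - \frac{2 b}{5}\right) = -36 + 9 b^{2} - \frac{18 b}{5}$)
$C{\left(g,D \right)} = g \left(\frac{279}{5} + D\right)$ ($C{\left(g,D \right)} = \left(D - \left(\frac{126}{5} - 81\right)\right) g = \left(D + \left(-36 + 9 \cdot 9 + \frac{54}{5}\right)\right) g = \left(D + \left(-36 + 81 + \frac{54}{5}\right)\right) g = \left(D + \frac{279}{5}\right) g = \left(\frac{279}{5} + D\right) g = g \left(\frac{279}{5} + D\right)$)
$C{\left(T{\left(4 \right)},-39 \right)} - - \frac{3835}{2555} = \frac{1}{5} \cdot 4 \left(279 + 5 \left(-39\right)\right) - - \frac{3835}{2555} = \frac{1}{5} \cdot 4 \left(279 - 195\right) - \left(-3835\right) \frac{1}{2555} = \frac{1}{5} \cdot 4 \cdot 84 - - \frac{767}{511} = \frac{336}{5} + \frac{767}{511} = \frac{175531}{2555}$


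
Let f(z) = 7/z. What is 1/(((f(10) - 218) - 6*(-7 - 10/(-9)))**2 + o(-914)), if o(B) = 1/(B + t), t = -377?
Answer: 1161900/38472678271 ≈ 3.0201e-5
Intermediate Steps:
o(B) = 1/(-377 + B) (o(B) = 1/(B - 377) = 1/(-377 + B))
1/(((f(10) - 218) - 6*(-7 - 10/(-9)))**2 + o(-914)) = 1/(((7/10 - 218) - 6*(-7 - 10/(-9)))**2 + 1/(-377 - 914)) = 1/(((7*(1/10) - 218) - 6*(-7 - 10*(-1/9)))**2 + 1/(-1291)) = 1/(((7/10 - 218) - 6*(-7 + 10/9))**2 - 1/1291) = 1/((-2173/10 - 6*(-53/9))**2 - 1/1291) = 1/((-2173/10 + 106/3)**2 - 1/1291) = 1/((-5459/30)**2 - 1/1291) = 1/(29800681/900 - 1/1291) = 1/(38472678271/1161900) = 1161900/38472678271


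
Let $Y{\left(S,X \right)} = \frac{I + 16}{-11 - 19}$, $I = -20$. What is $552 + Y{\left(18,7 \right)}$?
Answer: $\frac{8282}{15} \approx 552.13$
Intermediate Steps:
$Y{\left(S,X \right)} = \frac{2}{15}$ ($Y{\left(S,X \right)} = \frac{-20 + 16}{-11 - 19} = - \frac{4}{-30} = \left(-4\right) \left(- \frac{1}{30}\right) = \frac{2}{15}$)
$552 + Y{\left(18,7 \right)} = 552 + \frac{2}{15} = \frac{8282}{15}$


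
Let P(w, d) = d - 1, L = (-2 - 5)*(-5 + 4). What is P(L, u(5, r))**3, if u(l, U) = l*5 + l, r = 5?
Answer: 24389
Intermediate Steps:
u(l, U) = 6*l (u(l, U) = 5*l + l = 6*l)
L = 7 (L = -7*(-1) = 7)
P(w, d) = -1 + d
P(L, u(5, r))**3 = (-1 + 6*5)**3 = (-1 + 30)**3 = 29**3 = 24389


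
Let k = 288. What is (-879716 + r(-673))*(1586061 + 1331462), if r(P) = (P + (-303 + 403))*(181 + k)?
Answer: -3350638041919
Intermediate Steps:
r(P) = 46900 + 469*P (r(P) = (P + (-303 + 403))*(181 + 288) = (P + 100)*469 = (100 + P)*469 = 46900 + 469*P)
(-879716 + r(-673))*(1586061 + 1331462) = (-879716 + (46900 + 469*(-673)))*(1586061 + 1331462) = (-879716 + (46900 - 315637))*2917523 = (-879716 - 268737)*2917523 = -1148453*2917523 = -3350638041919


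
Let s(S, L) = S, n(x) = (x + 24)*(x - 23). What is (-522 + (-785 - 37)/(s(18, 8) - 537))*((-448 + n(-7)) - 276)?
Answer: 111099488/173 ≈ 6.4219e+5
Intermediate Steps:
n(x) = (-23 + x)*(24 + x) (n(x) = (24 + x)*(-23 + x) = (-23 + x)*(24 + x))
(-522 + (-785 - 37)/(s(18, 8) - 537))*((-448 + n(-7)) - 276) = (-522 + (-785 - 37)/(18 - 537))*((-448 + (-552 - 7 + (-7)²)) - 276) = (-522 - 822/(-519))*((-448 + (-552 - 7 + 49)) - 276) = (-522 - 822*(-1/519))*((-448 - 510) - 276) = (-522 + 274/173)*(-958 - 276) = -90032/173*(-1234) = 111099488/173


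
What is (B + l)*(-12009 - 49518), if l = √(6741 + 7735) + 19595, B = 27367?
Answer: -2889430974 - 123054*√3619 ≈ -2.8968e+9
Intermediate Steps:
l = 19595 + 2*√3619 (l = √14476 + 19595 = 2*√3619 + 19595 = 19595 + 2*√3619 ≈ 19715.)
(B + l)*(-12009 - 49518) = (27367 + (19595 + 2*√3619))*(-12009 - 49518) = (46962 + 2*√3619)*(-61527) = -2889430974 - 123054*√3619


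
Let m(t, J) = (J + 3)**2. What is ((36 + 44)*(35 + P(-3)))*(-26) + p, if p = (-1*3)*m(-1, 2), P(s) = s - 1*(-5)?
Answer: -77035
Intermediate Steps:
P(s) = 5 + s (P(s) = s + 5 = 5 + s)
m(t, J) = (3 + J)**2
p = -75 (p = (-1*3)*(3 + 2)**2 = -3*5**2 = -3*25 = -75)
((36 + 44)*(35 + P(-3)))*(-26) + p = ((36 + 44)*(35 + (5 - 3)))*(-26) - 75 = (80*(35 + 2))*(-26) - 75 = (80*37)*(-26) - 75 = 2960*(-26) - 75 = -76960 - 75 = -77035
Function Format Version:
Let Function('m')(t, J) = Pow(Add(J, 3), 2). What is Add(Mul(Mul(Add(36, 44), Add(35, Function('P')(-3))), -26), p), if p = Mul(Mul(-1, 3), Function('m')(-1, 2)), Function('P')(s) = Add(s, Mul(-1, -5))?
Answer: -77035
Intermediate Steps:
Function('P')(s) = Add(5, s) (Function('P')(s) = Add(s, 5) = Add(5, s))
Function('m')(t, J) = Pow(Add(3, J), 2)
p = -75 (p = Mul(Mul(-1, 3), Pow(Add(3, 2), 2)) = Mul(-3, Pow(5, 2)) = Mul(-3, 25) = -75)
Add(Mul(Mul(Add(36, 44), Add(35, Function('P')(-3))), -26), p) = Add(Mul(Mul(Add(36, 44), Add(35, Add(5, -3))), -26), -75) = Add(Mul(Mul(80, Add(35, 2)), -26), -75) = Add(Mul(Mul(80, 37), -26), -75) = Add(Mul(2960, -26), -75) = Add(-76960, -75) = -77035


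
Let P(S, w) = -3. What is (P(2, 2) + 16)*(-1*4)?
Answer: -52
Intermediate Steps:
(P(2, 2) + 16)*(-1*4) = (-3 + 16)*(-1*4) = 13*(-4) = -52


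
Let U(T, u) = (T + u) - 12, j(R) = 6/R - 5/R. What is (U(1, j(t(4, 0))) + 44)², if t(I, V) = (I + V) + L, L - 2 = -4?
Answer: 4489/4 ≈ 1122.3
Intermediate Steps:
L = -2 (L = 2 - 4 = -2)
t(I, V) = -2 + I + V (t(I, V) = (I + V) - 2 = -2 + I + V)
j(R) = 1/R
U(T, u) = -12 + T + u
(U(1, j(t(4, 0))) + 44)² = ((-12 + 1 + 1/(-2 + 4 + 0)) + 44)² = ((-12 + 1 + 1/2) + 44)² = ((-12 + 1 + ½) + 44)² = (-21/2 + 44)² = (67/2)² = 4489/4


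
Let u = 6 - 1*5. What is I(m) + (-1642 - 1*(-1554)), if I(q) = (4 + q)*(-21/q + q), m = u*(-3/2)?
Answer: -227/4 ≈ -56.750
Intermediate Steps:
u = 1 (u = 6 - 5 = 1)
m = -3/2 (m = 1*(-3/2) = -3/2 ≈ -1.5000)
I(q) = (4 + q)*(q - 21/q)
I(m) + (-1642 - 1*(-1554)) = (-21 + (-3/2)² - 84/(-3/2) + 4*(-3/2)) + (-1642 - 1*(-1554)) = (-21 + 9/4 - 84*(-⅔) - 6) + (-1642 + 1554) = (-21 + 9/4 + 56 - 6) - 88 = 125/4 - 88 = -227/4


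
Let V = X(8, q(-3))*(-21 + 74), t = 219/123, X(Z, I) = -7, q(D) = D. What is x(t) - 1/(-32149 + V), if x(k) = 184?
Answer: 5983681/32520 ≈ 184.00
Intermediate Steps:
t = 73/41 (t = 219*(1/123) = 73/41 ≈ 1.7805)
V = -371 (V = -7*(-21 + 74) = -7*53 = -371)
x(t) - 1/(-32149 + V) = 184 - 1/(-32149 - 371) = 184 - 1/(-32520) = 184 - 1*(-1/32520) = 184 + 1/32520 = 5983681/32520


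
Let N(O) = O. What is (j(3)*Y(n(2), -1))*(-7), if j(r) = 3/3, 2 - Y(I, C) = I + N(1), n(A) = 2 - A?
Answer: -7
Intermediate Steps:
Y(I, C) = 1 - I (Y(I, C) = 2 - (I + 1) = 2 - (1 + I) = 2 + (-1 - I) = 1 - I)
j(r) = 1 (j(r) = 3*(⅓) = 1)
(j(3)*Y(n(2), -1))*(-7) = (1*(1 - (2 - 1*2)))*(-7) = (1*(1 - (2 - 2)))*(-7) = (1*(1 - 1*0))*(-7) = (1*(1 + 0))*(-7) = (1*1)*(-7) = 1*(-7) = -7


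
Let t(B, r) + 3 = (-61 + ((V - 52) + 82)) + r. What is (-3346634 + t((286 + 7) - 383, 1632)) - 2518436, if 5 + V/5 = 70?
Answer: -5863147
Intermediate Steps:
V = 325 (V = -25 + 5*70 = -25 + 350 = 325)
t(B, r) = 291 + r (t(B, r) = -3 + ((-61 + ((325 - 52) + 82)) + r) = -3 + ((-61 + (273 + 82)) + r) = -3 + ((-61 + 355) + r) = -3 + (294 + r) = 291 + r)
(-3346634 + t((286 + 7) - 383, 1632)) - 2518436 = (-3346634 + (291 + 1632)) - 2518436 = (-3346634 + 1923) - 2518436 = -3344711 - 2518436 = -5863147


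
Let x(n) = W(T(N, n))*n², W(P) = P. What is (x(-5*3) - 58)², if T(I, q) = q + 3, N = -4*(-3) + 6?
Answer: 7606564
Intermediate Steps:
N = 18 (N = 12 + 6 = 18)
T(I, q) = 3 + q
x(n) = n²*(3 + n) (x(n) = (3 + n)*n² = n²*(3 + n))
(x(-5*3) - 58)² = ((-5*3)²*(3 - 5*3) - 58)² = ((-15)²*(3 - 15) - 58)² = (225*(-12) - 58)² = (-2700 - 58)² = (-2758)² = 7606564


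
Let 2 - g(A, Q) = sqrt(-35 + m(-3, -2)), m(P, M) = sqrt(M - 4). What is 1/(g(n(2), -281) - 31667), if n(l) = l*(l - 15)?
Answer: -1/(31665 + sqrt(-35 + I*sqrt(6))) ≈ -3.158e-5 + 5.9038e-9*I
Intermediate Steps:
n(l) = l*(-15 + l)
m(P, M) = sqrt(-4 + M)
g(A, Q) = 2 - sqrt(-35 + I*sqrt(6)) (g(A, Q) = 2 - sqrt(-35 + sqrt(-4 - 2)) = 2 - sqrt(-35 + sqrt(-6)) = 2 - sqrt(-35 + I*sqrt(6)))
1/(g(n(2), -281) - 31667) = 1/((2 - sqrt(-35 + I*sqrt(6))) - 31667) = 1/(-31665 - sqrt(-35 + I*sqrt(6)))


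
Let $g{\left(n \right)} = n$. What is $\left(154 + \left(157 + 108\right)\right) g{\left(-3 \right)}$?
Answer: $-1257$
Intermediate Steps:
$\left(154 + \left(157 + 108\right)\right) g{\left(-3 \right)} = \left(154 + \left(157 + 108\right)\right) \left(-3\right) = \left(154 + 265\right) \left(-3\right) = 419 \left(-3\right) = -1257$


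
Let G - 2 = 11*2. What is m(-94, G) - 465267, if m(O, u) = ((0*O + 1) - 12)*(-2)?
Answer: -465245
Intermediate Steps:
G = 24 (G = 2 + 11*2 = 2 + 22 = 24)
m(O, u) = 22 (m(O, u) = ((0 + 1) - 12)*(-2) = (1 - 12)*(-2) = -11*(-2) = 22)
m(-94, G) - 465267 = 22 - 465267 = -465245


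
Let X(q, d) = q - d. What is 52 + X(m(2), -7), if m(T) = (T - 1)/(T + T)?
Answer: 237/4 ≈ 59.250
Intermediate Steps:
m(T) = (-1 + T)/(2*T) (m(T) = (-1 + T)/((2*T)) = (-1 + T)*(1/(2*T)) = (-1 + T)/(2*T))
52 + X(m(2), -7) = 52 + ((½)*(-1 + 2)/2 - 1*(-7)) = 52 + ((½)*(½)*1 + 7) = 52 + (¼ + 7) = 52 + 29/4 = 237/4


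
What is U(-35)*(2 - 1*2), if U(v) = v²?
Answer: 0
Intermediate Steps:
U(-35)*(2 - 1*2) = (-35)²*(2 - 1*2) = 1225*(2 - 2) = 1225*0 = 0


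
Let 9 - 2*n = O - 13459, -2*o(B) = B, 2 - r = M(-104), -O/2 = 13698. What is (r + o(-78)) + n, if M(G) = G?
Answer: 20577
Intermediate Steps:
O = -27396 (O = -2*13698 = -27396)
r = 106 (r = 2 - 1*(-104) = 2 + 104 = 106)
o(B) = -B/2
n = 20432 (n = 9/2 - (-27396 - 13459)/2 = 9/2 - ½*(-40855) = 9/2 + 40855/2 = 20432)
(r + o(-78)) + n = (106 - ½*(-78)) + 20432 = (106 + 39) + 20432 = 145 + 20432 = 20577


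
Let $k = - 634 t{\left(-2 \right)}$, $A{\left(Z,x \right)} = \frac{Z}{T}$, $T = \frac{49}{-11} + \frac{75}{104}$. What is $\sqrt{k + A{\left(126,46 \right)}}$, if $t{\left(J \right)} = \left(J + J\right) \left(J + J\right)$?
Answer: $\frac{4 i \sqrt{11603551033}}{4271} \approx 100.88 i$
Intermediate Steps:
$T = - \frac{4271}{1144}$ ($T = 49 \left(- \frac{1}{11}\right) + 75 \cdot \frac{1}{104} = - \frac{49}{11} + \frac{75}{104} = - \frac{4271}{1144} \approx -3.7334$)
$A{\left(Z,x \right)} = - \frac{1144 Z}{4271}$ ($A{\left(Z,x \right)} = \frac{Z}{- \frac{4271}{1144}} = Z \left(- \frac{1144}{4271}\right) = - \frac{1144 Z}{4271}$)
$t{\left(J \right)} = 4 J^{2}$ ($t{\left(J \right)} = 2 J 2 J = 4 J^{2}$)
$k = -10144$ ($k = - 634 \cdot 4 \left(-2\right)^{2} = - 634 \cdot 4 \cdot 4 = \left(-634\right) 16 = -10144$)
$\sqrt{k + A{\left(126,46 \right)}} = \sqrt{-10144 - \frac{144144}{4271}} = \sqrt{- \frac{43469168}{4271}} = \frac{4 i \sqrt{11603551033}}{4271}$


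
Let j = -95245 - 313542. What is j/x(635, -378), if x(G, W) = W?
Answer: 408787/378 ≈ 1081.4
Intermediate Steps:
j = -408787
j/x(635, -378) = -408787/(-378) = -408787*(-1/378) = 408787/378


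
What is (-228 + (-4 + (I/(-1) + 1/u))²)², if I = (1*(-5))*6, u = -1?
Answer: 157609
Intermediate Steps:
I = -30 (I = -5*6 = -30)
(-228 + (-4 + (I/(-1) + 1/u))²)² = (-228 + (-4 + (-30/(-1) + 1/(-1)))²)² = (-228 + (-4 + (-30*(-1) + 1*(-1)))²)² = (-228 + (-4 + (30 - 1))²)² = (-228 + (-4 + 29)²)² = (-228 + 25²)² = (-228 + 625)² = 397² = 157609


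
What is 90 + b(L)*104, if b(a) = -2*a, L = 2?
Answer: -326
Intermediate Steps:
90 + b(L)*104 = 90 - 2*2*104 = 90 - 4*104 = 90 - 416 = -326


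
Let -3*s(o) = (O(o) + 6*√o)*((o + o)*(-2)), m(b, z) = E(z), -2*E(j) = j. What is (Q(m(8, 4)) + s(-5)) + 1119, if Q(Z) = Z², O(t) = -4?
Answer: 3449/3 - 40*I*√5 ≈ 1149.7 - 89.443*I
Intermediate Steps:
E(j) = -j/2
m(b, z) = -z/2
s(o) = 4*o*(-4 + 6*√o)/3 (s(o) = -(-4 + 6*√o)*(o + o)*(-2)/3 = -(-4 + 6*√o)*(2*o)*(-2)/3 = -(-4 + 6*√o)*(-4*o)/3 = -(-4)*o*(-4 + 6*√o)/3 = 4*o*(-4 + 6*√o)/3)
(Q(m(8, 4)) + s(-5)) + 1119 = ((-½*4)² + (8*(-5)^(3/2) - 16/3*(-5))) + 1119 = ((-2)² + (8*(-5*I*√5) + 80/3)) + 1119 = (4 + (-40*I*√5 + 80/3)) + 1119 = (4 + (80/3 - 40*I*√5)) + 1119 = (92/3 - 40*I*√5) + 1119 = 3449/3 - 40*I*√5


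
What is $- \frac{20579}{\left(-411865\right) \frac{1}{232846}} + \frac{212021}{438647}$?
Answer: $\frac{2101968749699763}{180663346655} \approx 11635.0$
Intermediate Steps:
$- \frac{20579}{\left(-411865\right) \frac{1}{232846}} + \frac{212021}{438647} = - \frac{20579}{\left(-411865\right) \frac{1}{232846}} + 212021 \cdot \frac{1}{438647} = - \frac{20579}{- \frac{411865}{232846}} + \frac{212021}{438647} = \left(-20579\right) \left(- \frac{232846}{411865}\right) + \frac{212021}{438647} = \frac{4791737834}{411865} + \frac{212021}{438647} = \frac{2101968749699763}{180663346655}$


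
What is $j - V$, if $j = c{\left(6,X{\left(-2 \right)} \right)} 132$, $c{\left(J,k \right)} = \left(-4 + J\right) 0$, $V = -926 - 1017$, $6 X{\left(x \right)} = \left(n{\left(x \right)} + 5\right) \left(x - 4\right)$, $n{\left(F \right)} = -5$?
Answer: $1943$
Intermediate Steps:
$X{\left(x \right)} = 0$ ($X{\left(x \right)} = \frac{\left(-5 + 5\right) \left(x - 4\right)}{6} = \frac{0 \left(-4 + x\right)}{6} = \frac{1}{6} \cdot 0 = 0$)
$V = -1943$
$c{\left(J,k \right)} = 0$
$j = 0$ ($j = 0 \cdot 132 = 0$)
$j - V = 0 - -1943 = 0 + 1943 = 1943$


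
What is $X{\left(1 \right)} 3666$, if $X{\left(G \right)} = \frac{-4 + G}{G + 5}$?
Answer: $-1833$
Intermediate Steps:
$X{\left(G \right)} = \frac{-4 + G}{5 + G}$
$X{\left(1 \right)} 3666 = \frac{-4 + 1}{5 + 1} \cdot 3666 = \frac{1}{6} \left(-3\right) 3666 = \left(- \frac{1}{2}\right) 3666 = -1833$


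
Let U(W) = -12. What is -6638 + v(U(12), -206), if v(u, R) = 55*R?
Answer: -17968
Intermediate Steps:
-6638 + v(U(12), -206) = -6638 + 55*(-206) = -6638 - 11330 = -17968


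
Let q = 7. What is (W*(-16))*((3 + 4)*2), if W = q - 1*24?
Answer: 3808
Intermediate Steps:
W = -17 (W = 7 - 1*24 = 7 - 24 = -17)
(W*(-16))*((3 + 4)*2) = (-17*(-16))*((3 + 4)*2) = 272*(7*2) = 272*14 = 3808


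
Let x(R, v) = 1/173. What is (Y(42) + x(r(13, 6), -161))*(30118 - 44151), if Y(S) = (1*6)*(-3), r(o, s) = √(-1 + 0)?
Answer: 43684729/173 ≈ 2.5251e+5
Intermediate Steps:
r(o, s) = I (r(o, s) = √(-1) = I)
x(R, v) = 1/173
Y(S) = -18 (Y(S) = 6*(-3) = -18)
(Y(42) + x(r(13, 6), -161))*(30118 - 44151) = (-18 + 1/173)*(30118 - 44151) = -3113/173*(-14033) = 43684729/173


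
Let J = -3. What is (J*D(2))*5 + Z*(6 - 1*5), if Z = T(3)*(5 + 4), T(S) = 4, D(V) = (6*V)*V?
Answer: -324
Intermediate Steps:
D(V) = 6*V²
Z = 36 (Z = 4*(5 + 4) = 4*9 = 36)
(J*D(2))*5 + Z*(6 - 1*5) = -18*2²*5 + 36*(6 - 1*5) = -18*4*5 + 36*(6 - 5) = -3*24*5 + 36*1 = -72*5 + 36 = -360 + 36 = -324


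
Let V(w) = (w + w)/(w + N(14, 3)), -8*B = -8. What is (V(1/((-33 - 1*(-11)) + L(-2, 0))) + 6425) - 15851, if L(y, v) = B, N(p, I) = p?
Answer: -2761820/293 ≈ -9426.0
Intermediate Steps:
B = 1 (B = -1/8*(-8) = 1)
L(y, v) = 1
V(w) = 2*w/(14 + w) (V(w) = (w + w)/(w + 14) = (2*w)/(14 + w) = 2*w/(14 + w))
(V(1/((-33 - 1*(-11)) + L(-2, 0))) + 6425) - 15851 = (2/(((-33 - 1*(-11)) + 1)*(14 + 1/((-33 - 1*(-11)) + 1))) + 6425) - 15851 = (2/(((-33 + 11) + 1)*(14 + 1/((-33 + 11) + 1))) + 6425) - 15851 = (2/((-22 + 1)*(14 + 1/(-22 + 1))) + 6425) - 15851 = (2/(-21*(14 + 1/(-21))) + 6425) - 15851 = (2*(-1/21)/(14 - 1/21) + 6425) - 15851 = (2*(-1/21)/(293/21) + 6425) - 15851 = (2*(-1/21)*(21/293) + 6425) - 15851 = (-2/293 + 6425) - 15851 = 1882523/293 - 15851 = -2761820/293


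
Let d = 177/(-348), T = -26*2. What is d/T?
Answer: 59/6032 ≈ 0.0097812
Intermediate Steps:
T = -52
d = -59/116 (d = 177*(-1/348) = -59/116 ≈ -0.50862)
d/T = -59/116/(-52) = -59/116*(-1/52) = 59/6032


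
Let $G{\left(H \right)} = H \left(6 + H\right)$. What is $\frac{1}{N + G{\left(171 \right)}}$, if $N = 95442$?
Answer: $\frac{1}{125709} \approx 7.9549 \cdot 10^{-6}$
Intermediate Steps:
$\frac{1}{N + G{\left(171 \right)}} = \frac{1}{95442 + 171 \left(6 + 171\right)} = \frac{1}{95442 + 171 \cdot 177} = \frac{1}{95442 + 30267} = \frac{1}{125709}$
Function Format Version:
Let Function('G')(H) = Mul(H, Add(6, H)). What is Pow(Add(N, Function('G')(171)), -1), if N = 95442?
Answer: Rational(1, 125709) ≈ 7.9549e-6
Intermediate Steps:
Pow(Add(N, Function('G')(171)), -1) = Pow(Add(95442, Mul(171, Add(6, 171))), -1) = Pow(Add(95442, Mul(171, 177)), -1) = Pow(Add(95442, 30267), -1) = Pow(125709, -1) = Rational(1, 125709)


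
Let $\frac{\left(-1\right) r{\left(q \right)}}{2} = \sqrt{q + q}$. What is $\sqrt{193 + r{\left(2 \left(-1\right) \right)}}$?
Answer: $\sqrt{193 - 4 i} \approx 13.893 - 0.144 i$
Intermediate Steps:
$r{\left(q \right)} = - 2 \sqrt{2} \sqrt{q}$ ($r{\left(q \right)} = - 2 \sqrt{q + q} = - 2 \sqrt{2 q} = - 2 \sqrt{2} \sqrt{q}$)
$\sqrt{193 + r{\left(2 \left(-1\right) \right)}} = \sqrt{193 - 2 \sqrt{2} \sqrt{2 \left(-1\right)}} = \sqrt{193 - 2 \sqrt{2} \sqrt{-2}} = \sqrt{193 - 2 \sqrt{2} i \sqrt{2}} = \sqrt{193 - 4 i}$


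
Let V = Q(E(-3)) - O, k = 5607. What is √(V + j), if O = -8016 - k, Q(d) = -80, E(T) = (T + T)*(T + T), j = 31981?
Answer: 2*√11381 ≈ 213.36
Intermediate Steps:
E(T) = 4*T² (E(T) = (2*T)*(2*T) = 4*T²)
O = -13623 (O = -8016 - 1*5607 = -8016 - 5607 = -13623)
V = 13543 (V = -80 - 1*(-13623) = -80 + 13623 = 13543)
√(V + j) = √(13543 + 31981) = √45524 = 2*√11381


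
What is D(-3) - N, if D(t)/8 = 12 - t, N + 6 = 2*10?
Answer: 106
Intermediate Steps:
N = 14 (N = -6 + 2*10 = -6 + 20 = 14)
D(t) = 96 - 8*t (D(t) = 8*(12 - t) = 96 - 8*t)
D(-3) - N = (96 - 8*(-3)) - 1*14 = (96 + 24) - 14 = 120 - 14 = 106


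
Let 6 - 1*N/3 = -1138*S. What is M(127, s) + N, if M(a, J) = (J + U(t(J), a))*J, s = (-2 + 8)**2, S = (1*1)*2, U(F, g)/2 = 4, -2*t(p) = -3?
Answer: 8430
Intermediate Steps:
t(p) = 3/2 (t(p) = -1/2*(-3) = 3/2)
U(F, g) = 8 (U(F, g) = 2*4 = 8)
S = 2 (S = 1*2 = 2)
s = 36 (s = 6**2 = 36)
N = 6846 (N = 18 - (-3414)*2 = 18 - 3*(-2276) = 18 + 6828 = 6846)
M(a, J) = J*(8 + J) (M(a, J) = (J + 8)*J = (8 + J)*J = J*(8 + J))
M(127, s) + N = 36*(8 + 36) + 6846 = 36*44 + 6846 = 1584 + 6846 = 8430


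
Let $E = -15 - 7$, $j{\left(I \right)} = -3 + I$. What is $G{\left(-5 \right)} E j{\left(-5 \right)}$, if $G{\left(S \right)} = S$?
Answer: $-880$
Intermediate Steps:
$E = -22$ ($E = -15 - 7 = -22$)
$G{\left(-5 \right)} E j{\left(-5 \right)} = \left(-5\right) \left(-22\right) \left(-3 - 5\right) = 110 \left(-8\right) = -880$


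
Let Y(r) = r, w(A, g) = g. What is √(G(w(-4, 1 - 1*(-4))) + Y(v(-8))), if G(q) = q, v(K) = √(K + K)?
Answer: √(5 + 4*I) ≈ 2.3878 + 0.83759*I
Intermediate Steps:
v(K) = √2*√K (v(K) = √(2*K) = √2*√K)
√(G(w(-4, 1 - 1*(-4))) + Y(v(-8))) = √((1 - 1*(-4)) + √2*√(-8)) = √((1 + 4) + √2*(2*I*√2)) = √(5 + 4*I)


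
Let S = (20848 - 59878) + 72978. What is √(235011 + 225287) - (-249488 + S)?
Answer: 215540 + √460298 ≈ 2.1622e+5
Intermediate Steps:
S = 33948 (S = -39030 + 72978 = 33948)
√(235011 + 225287) - (-249488 + S) = √(235011 + 225287) - (-249488 + 33948) = √460298 - 1*(-215540) = √460298 + 215540 = 215540 + √460298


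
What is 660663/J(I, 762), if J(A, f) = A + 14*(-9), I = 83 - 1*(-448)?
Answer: 24469/15 ≈ 1631.3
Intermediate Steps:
I = 531 (I = 83 + 448 = 531)
J(A, f) = -126 + A (J(A, f) = A - 126 = -126 + A)
660663/J(I, 762) = 660663/(-126 + 531) = 660663/405 = 660663*(1/405) = 24469/15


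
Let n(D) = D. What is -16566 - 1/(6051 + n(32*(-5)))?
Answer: -97590307/5891 ≈ -16566.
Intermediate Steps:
-16566 - 1/(6051 + n(32*(-5))) = -16566 - 1/(6051 + 32*(-5)) = -16566 - 1/(6051 - 160) = -16566 - 1/5891 = -97590307/5891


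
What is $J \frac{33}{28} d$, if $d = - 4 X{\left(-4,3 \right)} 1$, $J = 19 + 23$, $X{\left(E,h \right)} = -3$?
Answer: $594$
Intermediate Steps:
$J = 42$
$d = 12$ ($d = \left(-4\right) \left(-3\right) 1 = 12 \cdot 1 = 12$)
$J \frac{33}{28} d = 42 \cdot \frac{33}{28} \cdot 12 = \frac{99}{2} \cdot 12 = 594$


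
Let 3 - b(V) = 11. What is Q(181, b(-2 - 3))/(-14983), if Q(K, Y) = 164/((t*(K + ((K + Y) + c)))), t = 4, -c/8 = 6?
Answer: -41/4584798 ≈ -8.9426e-6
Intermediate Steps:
c = -48 (c = -8*6 = -48)
b(V) = -8 (b(V) = 3 - 1*11 = 3 - 11 = -8)
Q(K, Y) = 164/(-192 + 4*Y + 8*K) (Q(K, Y) = 164/((4*(K + ((K + Y) - 48)))) = 164/((4*(K + (-48 + K + Y)))) = 164/((4*(-48 + Y + 2*K))) = 164/(-192 + 4*Y + 8*K))
Q(181, b(-2 - 3))/(-14983) = (41/(-48 - 8 + 2*181))/(-14983) = (41/(-48 - 8 + 362))*(-1/14983) = (41/306)*(-1/14983) = -41/4584798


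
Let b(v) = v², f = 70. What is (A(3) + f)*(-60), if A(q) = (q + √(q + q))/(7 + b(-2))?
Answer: -46380/11 - 60*√6/11 ≈ -4229.7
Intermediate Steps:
A(q) = q/11 + √2*√q/11 (A(q) = (q + √(q + q))/(7 + (-2)²) = (q + √(2*q))/(7 + 4) = (q + √2*√q)/11 = (q + √2*√q)*(1/11) = q/11 + √2*√q/11)
(A(3) + f)*(-60) = (((1/11)*3 + √2*√3/11) + 70)*(-60) = ((3/11 + √6/11) + 70)*(-60) = (773/11 + √6/11)*(-60) = -46380/11 - 60*√6/11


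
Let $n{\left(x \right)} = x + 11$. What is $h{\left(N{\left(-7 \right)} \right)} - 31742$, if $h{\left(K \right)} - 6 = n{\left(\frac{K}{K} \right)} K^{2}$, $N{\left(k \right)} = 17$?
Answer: $-28268$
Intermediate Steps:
$n{\left(x \right)} = 11 + x$
$h{\left(K \right)} = 6 + 12 K^{2}$ ($h{\left(K \right)} = 6 + \left(11 + \frac{K}{K}\right) K^{2} = 6 + \left(11 + 1\right) K^{2} = 6 + 12 K^{2}$)
$h{\left(N{\left(-7 \right)} \right)} - 31742 = \left(6 + 12 \cdot 17^{2}\right) - 31742 = \left(6 + 12 \cdot 289\right) - 31742 = \left(6 + 3468\right) - 31742 = 3474 - 31742 = -28268$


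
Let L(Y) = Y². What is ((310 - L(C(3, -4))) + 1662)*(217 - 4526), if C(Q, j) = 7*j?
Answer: -5119092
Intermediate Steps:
((310 - L(C(3, -4))) + 1662)*(217 - 4526) = ((310 - (7*(-4))²) + 1662)*(217 - 4526) = ((310 - 1*(-28)²) + 1662)*(-4309) = ((310 - 1*784) + 1662)*(-4309) = ((310 - 784) + 1662)*(-4309) = (-474 + 1662)*(-4309) = 1188*(-4309) = -5119092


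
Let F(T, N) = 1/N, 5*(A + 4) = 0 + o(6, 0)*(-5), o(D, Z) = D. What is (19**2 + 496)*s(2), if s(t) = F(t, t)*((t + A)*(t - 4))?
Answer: 6856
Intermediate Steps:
A = -10 (A = -4 + (0 + 6*(-5))/5 = -4 + (0 - 30)/5 = -4 + (1/5)*(-30) = -4 - 6 = -10)
s(t) = (-10 + t)*(-4 + t)/t (s(t) = ((t - 10)*(t - 4))/t = ((-10 + t)*(-4 + t))/t = (-10 + t)*(-4 + t)/t)
(19**2 + 496)*s(2) = (19**2 + 496)*(-14 + 2 + 40/2) = (361 + 496)*(-14 + 2 + 40*(1/2)) = 857*(-14 + 2 + 20) = 857*8 = 6856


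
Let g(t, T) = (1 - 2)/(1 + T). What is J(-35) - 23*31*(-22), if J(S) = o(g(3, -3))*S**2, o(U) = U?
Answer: 32597/2 ≈ 16299.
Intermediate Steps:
g(t, T) = -1/(1 + T)
J(S) = S**2/2 (J(S) = (-1/(1 - 3))*S**2 = (-1/(-2))*S**2 = (-1*(-1/2))*S**2 = S**2/2)
J(-35) - 23*31*(-22) = (1/2)*(-35)**2 - 23*31*(-22) = (1/2)*1225 - 713*(-22) = 1225/2 - 1*(-15686) = 1225/2 + 15686 = 32597/2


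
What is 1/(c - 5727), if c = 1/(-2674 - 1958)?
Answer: -4632/26527465 ≈ -0.00017461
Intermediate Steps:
c = -1/4632 (c = 1/(-4632) = -1/4632 ≈ -0.00021589)
1/(c - 5727) = 1/(-1/4632 - 5727) = 1/(-26527465/4632) = -4632/26527465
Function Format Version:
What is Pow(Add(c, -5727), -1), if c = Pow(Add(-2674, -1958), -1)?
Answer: Rational(-4632, 26527465) ≈ -0.00017461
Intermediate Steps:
c = Rational(-1, 4632) (c = Pow(-4632, -1) = Rational(-1, 4632) ≈ -0.00021589)
Pow(Add(c, -5727), -1) = Pow(Add(Rational(-1, 4632), -5727), -1) = Pow(Rational(-26527465, 4632), -1) = Rational(-4632, 26527465)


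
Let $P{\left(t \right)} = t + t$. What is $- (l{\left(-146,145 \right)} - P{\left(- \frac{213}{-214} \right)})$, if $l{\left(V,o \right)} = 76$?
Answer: $- \frac{7919}{107} \approx -74.009$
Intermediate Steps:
$P{\left(t \right)} = 2 t$
$- (l{\left(-146,145 \right)} - P{\left(- \frac{213}{-214} \right)}) = - (76 - 2 \left(- \frac{213}{-214}\right)) = - (76 - 2 \left(\left(-213\right) \left(- \frac{1}{214}\right)\right)) = - (76 - 2 \cdot \frac{213}{214}) = - (76 - \frac{213}{107}) = \left(-1\right) \frac{7919}{107} = - \frac{7919}{107}$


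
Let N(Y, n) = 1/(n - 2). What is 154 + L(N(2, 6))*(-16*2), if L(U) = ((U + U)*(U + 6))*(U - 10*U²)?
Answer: 383/2 ≈ 191.50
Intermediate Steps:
N(Y, n) = 1/(-2 + n)
L(U) = 2*U*(6 + U)*(U - 10*U²) (L(U) = ((2*U)*(6 + U))*(U - 10*U²) = (2*U*(6 + U))*(U - 10*U²) = 2*U*(6 + U)*(U - 10*U²))
154 + L(N(2, 6))*(-16*2) = 154 + ((1/(-2 + 6))²*(12 - 118/(-2 + 6) - 20/(-2 + 6)²))*(-16*2) = 154 + ((1/4)²*(12 - 118/4 - 20*(1/4)²))*(-32) = 154 + ((¼)²*(12 - 118*¼ - 20*(¼)²))*(-32) = 154 + ((12 - 59/2 - 20*1/16)/16)*(-32) = 154 + ((12 - 59/2 - 5/4)/16)*(-32) = 154 + ((1/16)*(-75/4))*(-32) = 154 - 75/64*(-32) = 154 + 75/2 = 383/2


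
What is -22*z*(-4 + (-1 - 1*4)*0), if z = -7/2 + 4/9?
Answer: -2420/9 ≈ -268.89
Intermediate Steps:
z = -55/18 (z = -7*½ + 4*(⅑) = -7/2 + 4/9 = -55/18 ≈ -3.0556)
-22*z*(-4 + (-1 - 1*4)*0) = -22*(-55/18)*(-4 + (-1 - 1*4)*0) = -(-605)*(-4 + (-1 - 4)*0)/9 = -(-605)*(-4 - 5*0)/9 = -(-605)*(-4 + 0)/9 = -(-605)*(-4)/9 = -1*2420/9 = -2420/9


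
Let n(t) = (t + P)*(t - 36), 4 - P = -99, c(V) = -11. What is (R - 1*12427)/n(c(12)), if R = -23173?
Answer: 8900/1081 ≈ 8.2331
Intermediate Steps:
P = 103 (P = 4 - 1*(-99) = 4 + 99 = 103)
n(t) = (-36 + t)*(103 + t) (n(t) = (t + 103)*(t - 36) = (103 + t)*(-36 + t) = (-36 + t)*(103 + t))
(R - 1*12427)/n(c(12)) = (-23173 - 1*12427)/(-3708 + (-11)² + 67*(-11)) = (-23173 - 12427)/(-3708 + 121 - 737) = -35600/(-4324) = -35600*(-1/4324) = 8900/1081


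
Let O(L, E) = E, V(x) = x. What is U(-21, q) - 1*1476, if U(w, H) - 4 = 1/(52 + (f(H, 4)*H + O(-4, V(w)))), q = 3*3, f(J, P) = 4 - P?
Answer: -45631/31 ≈ -1472.0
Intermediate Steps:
q = 9
U(w, H) = 4 + 1/(52 + w) (U(w, H) = 4 + 1/(52 + ((4 - 1*4)*H + w)) = 4 + 1/(52 + ((4 - 4)*H + w)) = 4 + 1/(52 + (0*H + w)) = 4 + 1/(52 + (0 + w)) = 4 + 1/(52 + w))
U(-21, q) - 1*1476 = (209 + 4*(-21))/(52 - 21) - 1*1476 = (209 - 84)/31 - 1476 = (1/31)*125 - 1476 = 125/31 - 1476 = -45631/31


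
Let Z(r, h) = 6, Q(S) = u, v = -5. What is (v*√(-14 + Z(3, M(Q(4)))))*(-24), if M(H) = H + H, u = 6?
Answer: 240*I*√2 ≈ 339.41*I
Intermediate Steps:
Q(S) = 6
M(H) = 2*H
(v*√(-14 + Z(3, M(Q(4)))))*(-24) = -5*√(-14 + 6)*(-24) = -10*I*√2*(-24) = 240*I*√2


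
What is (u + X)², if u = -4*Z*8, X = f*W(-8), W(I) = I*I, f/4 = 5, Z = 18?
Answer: 495616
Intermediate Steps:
f = 20 (f = 4*5 = 20)
W(I) = I²
X = 1280 (X = 20*(-8)² = 20*64 = 1280)
u = -576 (u = -72*8 = -4*144 = -576)
(u + X)² = (-576 + 1280)² = 704² = 495616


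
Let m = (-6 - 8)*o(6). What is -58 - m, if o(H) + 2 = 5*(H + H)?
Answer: 754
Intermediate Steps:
o(H) = -2 + 10*H (o(H) = -2 + 5*(H + H) = -2 + 5*(2*H) = -2 + 10*H)
m = -812 (m = (-6 - 8)*(-2 + 10*6) = -14*(-2 + 60) = -14*58 = -812)
-58 - m = -58 - 1*(-812) = -58 + 812 = 754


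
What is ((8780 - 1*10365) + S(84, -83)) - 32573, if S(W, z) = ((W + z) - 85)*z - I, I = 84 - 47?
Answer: -27223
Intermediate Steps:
I = 37
S(W, z) = -37 + z*(-85 + W + z) (S(W, z) = ((W + z) - 85)*z - 1*37 = (-85 + W + z)*z - 37 = z*(-85 + W + z) - 37 = -37 + z*(-85 + W + z))
((8780 - 1*10365) + S(84, -83)) - 32573 = ((8780 - 1*10365) + (-37 + (-83)² - 85*(-83) + 84*(-83))) - 32573 = ((8780 - 10365) + (-37 + 6889 + 7055 - 6972)) - 32573 = (-1585 + 6935) - 32573 = 5350 - 32573 = -27223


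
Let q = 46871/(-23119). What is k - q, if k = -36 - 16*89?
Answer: -33706869/23119 ≈ -1458.0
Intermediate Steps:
k = -1460 (k = -36 - 1424 = -1460)
q = -46871/23119 (q = 46871*(-1/23119) = -46871/23119 ≈ -2.0274)
k - q = -1460 - 1*(-46871/23119) = -1460 + 46871/23119 = -33706869/23119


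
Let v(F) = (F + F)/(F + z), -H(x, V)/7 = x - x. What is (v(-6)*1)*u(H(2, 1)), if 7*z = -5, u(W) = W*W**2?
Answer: 0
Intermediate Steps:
H(x, V) = 0 (H(x, V) = -7*(x - x) = -7*0 = 0)
u(W) = W**3
z = -5/7 (z = (1/7)*(-5) = -5/7 ≈ -0.71429)
v(F) = 2*F/(-5/7 + F) (v(F) = (F + F)/(F - 5/7) = (2*F)/(-5/7 + F) = 2*F/(-5/7 + F))
(v(-6)*1)*u(H(2, 1)) = ((14*(-6)/(-5 + 7*(-6)))*1)*0**3 = ((14*(-6)/(-5 - 42))*1)*0 = ((14*(-6)/(-47))*1)*0 = ((14*(-6)*(-1/47))*1)*0 = ((84/47)*1)*0 = (84/47)*0 = 0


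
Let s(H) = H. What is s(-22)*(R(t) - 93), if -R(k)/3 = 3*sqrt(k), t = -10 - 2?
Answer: 2046 + 396*I*sqrt(3) ≈ 2046.0 + 685.89*I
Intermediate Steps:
t = -12
R(k) = -9*sqrt(k)
s(-22)*(R(t) - 93) = -22*(-18*I*sqrt(3) - 93) = -22*(-93 - 18*I*sqrt(3)) = 2046 + 396*I*sqrt(3)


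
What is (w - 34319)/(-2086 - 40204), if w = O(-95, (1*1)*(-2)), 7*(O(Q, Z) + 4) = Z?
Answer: 240263/296030 ≈ 0.81162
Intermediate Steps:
O(Q, Z) = -4 + Z/7
w = -30/7 (w = -4 + ((1*1)*(-2))/7 = -4 + (1*(-2))/7 = -4 + (1/7)*(-2) = -4 - 2/7 = -30/7 ≈ -4.2857)
(w - 34319)/(-2086 - 40204) = (-30/7 - 34319)/(-2086 - 40204) = -240263/7/(-42290) = -240263/7*(-1/42290) = 240263/296030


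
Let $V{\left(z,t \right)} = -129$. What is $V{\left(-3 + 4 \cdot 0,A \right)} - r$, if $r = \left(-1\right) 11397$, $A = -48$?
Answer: $11268$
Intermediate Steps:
$r = -11397$
$V{\left(-3 + 4 \cdot 0,A \right)} - r = -129 - -11397 = -129 + 11397 = 11268$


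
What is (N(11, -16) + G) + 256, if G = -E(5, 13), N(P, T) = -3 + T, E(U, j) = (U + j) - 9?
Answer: 228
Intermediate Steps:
E(U, j) = -9 + U + j
G = -9 (G = -(-9 + 5 + 13) = -1*9 = -9)
(N(11, -16) + G) + 256 = ((-3 - 16) - 9) + 256 = (-19 - 9) + 256 = -28 + 256 = 228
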